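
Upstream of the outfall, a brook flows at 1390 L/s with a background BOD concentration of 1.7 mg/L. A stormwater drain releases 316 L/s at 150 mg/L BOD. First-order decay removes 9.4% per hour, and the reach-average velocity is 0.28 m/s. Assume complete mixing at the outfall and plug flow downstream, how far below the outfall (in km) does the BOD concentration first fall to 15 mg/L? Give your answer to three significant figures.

Conservation of mass: C = (1390·1.700 + 316.0·150.0) / 1706 = 49760/1706 = 29.17 mg/L.
9.4%/h lost → k = −ln(1 − 0.094) = 0.09872 h⁻¹.
Set 29.17·exp(−k·t) = 15 → t = ln(29.17/15)/k = 24250 s = 6.737 h.
Distance = v·t = 0.28·24250 = 6791 m = 6.791 km.

6.79 km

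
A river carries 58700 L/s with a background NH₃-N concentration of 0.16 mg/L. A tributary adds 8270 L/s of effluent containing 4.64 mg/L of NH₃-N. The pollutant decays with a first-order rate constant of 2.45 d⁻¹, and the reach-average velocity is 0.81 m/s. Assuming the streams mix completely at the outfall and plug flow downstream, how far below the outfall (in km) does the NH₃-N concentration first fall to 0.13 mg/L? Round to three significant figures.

48.6 km

Mixed concentration C = ΣQC/ΣQ = (58700·0.1600 + 8270·4.640) / 66970 = 47760/66970 = 0.7132 mg/L.
Set 0.7132·exp(−k·t) = 0.13 → t = ln(0.7132/0.13)/k = 60030 s = 16.68 h.
Distance = v·t = 0.81·60030 = 48630 m = 48.63 km.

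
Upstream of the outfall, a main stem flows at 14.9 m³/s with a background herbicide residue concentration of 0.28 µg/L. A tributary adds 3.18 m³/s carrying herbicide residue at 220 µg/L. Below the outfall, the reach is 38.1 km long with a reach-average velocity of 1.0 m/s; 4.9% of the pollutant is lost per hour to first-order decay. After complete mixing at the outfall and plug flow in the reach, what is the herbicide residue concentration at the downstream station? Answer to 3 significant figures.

22.9 µg/L

Conservation of mass: C = (14.90·0.2800 + 3.180·220.0) / 18.08 = 703.8/18.08 = 38.93 µg/L.
Travel time t = 38.1·1000 / 1.0 = 38100 s = 10.58 h.
4.9%/h lost → k = −ln(1 − 0.049) = 0.05024 h⁻¹.
After decay, C = 38.93 × e^(−kt) = 38.93 × 0.5876 = 22.87 µg/L.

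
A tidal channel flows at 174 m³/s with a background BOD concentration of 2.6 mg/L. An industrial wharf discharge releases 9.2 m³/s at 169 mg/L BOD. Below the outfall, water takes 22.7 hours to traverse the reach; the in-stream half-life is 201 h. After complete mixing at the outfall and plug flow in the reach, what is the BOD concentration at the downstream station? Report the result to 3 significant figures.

10.1 mg/L

After mixing, C = (174.0·2.600 + 9.200·169.0) / 183.2 = 2007/183.2 = 10.96 mg/L.
Half-life 201 h → k = ln 2 / 201 = 0.003448 h⁻¹ = 0.08276 d⁻¹.
Decay over the reach: 10.96·exp(−kt) = 10.96·0.9247 = 10.13 mg/L.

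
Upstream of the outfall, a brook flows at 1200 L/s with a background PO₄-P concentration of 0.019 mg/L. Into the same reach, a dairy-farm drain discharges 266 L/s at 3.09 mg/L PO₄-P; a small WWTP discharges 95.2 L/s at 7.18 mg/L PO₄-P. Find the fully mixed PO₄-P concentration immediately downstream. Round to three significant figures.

0.979 mg/L

Mass balance: C = (1200·0.01900 + 266.0·3.090 + 95.20·7.180) / 1561 = 1528/1561 = 0.9789 mg/L.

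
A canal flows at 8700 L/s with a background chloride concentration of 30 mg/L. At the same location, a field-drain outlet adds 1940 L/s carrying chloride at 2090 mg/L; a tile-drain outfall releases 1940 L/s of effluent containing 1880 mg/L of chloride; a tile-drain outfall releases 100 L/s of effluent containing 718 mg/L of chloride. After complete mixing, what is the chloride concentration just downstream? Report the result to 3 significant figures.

634 mg/L

Conservation of mass: C = (8700·30.00 + 1940·2090 + 1940·1880 + 100.0·718.0) / 12680 = 8035000/12680 = 633.6 mg/L.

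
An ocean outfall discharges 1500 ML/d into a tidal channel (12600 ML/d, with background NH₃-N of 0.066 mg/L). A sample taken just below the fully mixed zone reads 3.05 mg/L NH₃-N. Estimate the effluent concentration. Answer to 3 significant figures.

28.1 mg/L

Mass balance: 12600·0.06600 + 1500·Cₑ = 14100·3.050
→ Cₑ = (14100·3.050 − 12600·0.06600) / 1500 = 28.12 mg/L.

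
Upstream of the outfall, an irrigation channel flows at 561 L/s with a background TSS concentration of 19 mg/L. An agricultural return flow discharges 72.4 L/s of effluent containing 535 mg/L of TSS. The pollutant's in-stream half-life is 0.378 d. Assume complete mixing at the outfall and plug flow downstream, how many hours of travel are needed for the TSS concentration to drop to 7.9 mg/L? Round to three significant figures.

After mixing, C = (561.0·19.00 + 72.40·535.0) / 633.4 = 49390/633.4 = 77.98 mg/L.
Half-life 0.378 d → k = ln 2 / 0.378 = 1.834 d⁻¹.
77.98·exp(−k·t) = 7.9 → t = ln(77.98/7.9)/k = 107900 s = 29.97 h.

30.0 h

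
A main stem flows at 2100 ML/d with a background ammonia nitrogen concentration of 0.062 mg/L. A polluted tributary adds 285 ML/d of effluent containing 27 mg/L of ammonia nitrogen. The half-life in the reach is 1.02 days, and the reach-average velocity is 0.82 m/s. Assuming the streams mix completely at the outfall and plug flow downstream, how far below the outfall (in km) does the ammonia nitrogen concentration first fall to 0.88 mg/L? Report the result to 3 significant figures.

After mixing, C = (2100·0.06200 + 285.0·27.00) / 2385 = 7825/2385 = 3.281 mg/L.
Half-life 1.02 d → k = ln 2 / 1.02 = 0.6796 d⁻¹.
Set 3.281·exp(−k·t) = 0.88 → t = ln(3.281/0.88)/k = 167300 s = 46.48 h.
Distance = v·t = 0.82·167300 = 137200 m = 137.2 km.

137 km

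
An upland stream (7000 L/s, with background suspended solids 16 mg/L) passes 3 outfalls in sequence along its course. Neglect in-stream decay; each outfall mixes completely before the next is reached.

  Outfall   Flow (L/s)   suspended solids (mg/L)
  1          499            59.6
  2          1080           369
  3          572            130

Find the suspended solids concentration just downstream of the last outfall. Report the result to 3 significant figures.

After outfall 1: Q = 7000 + 499.0 = 7499 L/s; C = (7000·16.00 + 499.0·59.60)/7499 = 18.90 mg/L.
After outfall 2: Q = 7499 + 1080 = 8579 L/s; C = (7499·18.90 + 1080·369.0)/8579 = 62.97 mg/L.
After outfall 3: Q = 8579 + 572.0 = 9151 L/s; C = (8579·62.97 + 572.0·130.0)/9151 = 67.16 mg/L.

67.2 mg/L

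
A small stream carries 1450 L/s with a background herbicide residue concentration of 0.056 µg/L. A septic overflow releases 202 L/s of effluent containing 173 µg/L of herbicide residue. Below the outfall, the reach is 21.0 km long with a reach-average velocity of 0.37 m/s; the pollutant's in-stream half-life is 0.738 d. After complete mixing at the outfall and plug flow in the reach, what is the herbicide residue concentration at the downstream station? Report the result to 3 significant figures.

11.4 µg/L

After mixing, C = (1450·0.05600 + 202.0·173.0) / 1652 = 35030/1652 = 21.20 µg/L.
Travel time t = 21.0·1000 / 0.37 = 56760 s = 15.77 h.
Half-life 0.738 d → k = ln 2 / 0.738 = 0.9392 d⁻¹.
After decay, C = 21.20 × e^(−kt) = 21.20 × 0.5396 = 11.44 µg/L.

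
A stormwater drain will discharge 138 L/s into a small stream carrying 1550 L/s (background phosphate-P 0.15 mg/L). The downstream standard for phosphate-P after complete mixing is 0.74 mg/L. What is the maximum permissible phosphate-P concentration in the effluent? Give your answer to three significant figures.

At the limit, (Qr·Cr + Qe·Cₑ)/(Qr + Qe) = 0.74:
Cₑ = (1688·0.74 − 1550·0.1500) / 138.0 = 7.367 mg/L.

7.37 mg/L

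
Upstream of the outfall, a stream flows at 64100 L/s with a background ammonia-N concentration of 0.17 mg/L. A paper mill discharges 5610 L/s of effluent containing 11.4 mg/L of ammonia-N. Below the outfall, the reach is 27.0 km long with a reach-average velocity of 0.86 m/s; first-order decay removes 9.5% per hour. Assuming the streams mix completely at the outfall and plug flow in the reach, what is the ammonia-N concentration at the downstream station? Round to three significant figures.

Conservation of mass: C = (64100·0.1700 + 5610·11.40) / 69710 = 74850/69710 = 1.074 mg/L.
Travel time t = 27.0·1000 / 0.86 = 31400 s = 8.721 h.
9.5%/h lost → k = −ln(1 − 0.095) = 0.09982 h⁻¹.
First-order decay: C = 1.074·exp(−k·t) = 1.074·0.4187 = 0.4496 mg/L.

0.450 mg/L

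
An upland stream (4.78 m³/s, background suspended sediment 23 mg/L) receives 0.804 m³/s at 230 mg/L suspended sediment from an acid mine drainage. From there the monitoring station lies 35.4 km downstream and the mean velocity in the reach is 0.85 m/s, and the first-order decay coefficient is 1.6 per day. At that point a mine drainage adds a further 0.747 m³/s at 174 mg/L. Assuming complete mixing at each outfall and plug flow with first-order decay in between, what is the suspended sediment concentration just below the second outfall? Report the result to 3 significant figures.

Mixed concentration C = ΣQC/ΣQ = (4.780·23.00 + 0.8040·230.0) / 5.584 = 294.9/5.584 = 52.80 mg/L; combined flow 5.584 m³/s.
Travel time t = 35.4·1000 / 0.85 = 41650 s = 11.57 h.
After decay, C = 52.80 × e^(−kt) = 52.80 × 0.4624 = 24.42 mg/L.
At the second outfall, C = (5.584·24.42 + 0.7470·174.0) / (5.584 + 0.7470) = 42.07 mg/L.

42.1 mg/L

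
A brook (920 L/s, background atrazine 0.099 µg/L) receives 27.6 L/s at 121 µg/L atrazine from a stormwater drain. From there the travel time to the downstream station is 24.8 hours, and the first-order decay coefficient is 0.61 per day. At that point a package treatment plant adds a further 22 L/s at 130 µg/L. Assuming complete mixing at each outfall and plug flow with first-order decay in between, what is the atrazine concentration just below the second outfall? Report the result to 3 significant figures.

4.83 µg/L

Mixed concentration C = ΣQC/ΣQ = (920.0·0.09900 + 27.60·121.0) / 947.6 = 3431/947.6 = 3.620 µg/L; combined flow 947.6 L/s.
Applying C = C₀e^(−kt): 3.620 × 0.5324 = 1.928 µg/L.
Second outfall: C = (947.6·1.928 + 22.00·130.0)/969.6 = 4.833 µg/L.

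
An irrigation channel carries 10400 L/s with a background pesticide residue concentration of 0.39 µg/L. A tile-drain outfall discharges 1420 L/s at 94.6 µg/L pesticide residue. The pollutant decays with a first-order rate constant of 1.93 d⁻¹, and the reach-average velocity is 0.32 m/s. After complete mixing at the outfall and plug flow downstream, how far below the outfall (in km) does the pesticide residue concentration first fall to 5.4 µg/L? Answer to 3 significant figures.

11.1 km

Flow-weighted average: C = (10400·0.3900 + 1420·94.60) / 11820 = 138400/11820 = 11.71 µg/L.
Set 11.71·exp(−k·t) = 5.4 → t = ln(11.71/5.4)/k = 34640 s = 9.623 h.
Distance = v·t = 0.32·34640 = 11090 m = 11.09 km.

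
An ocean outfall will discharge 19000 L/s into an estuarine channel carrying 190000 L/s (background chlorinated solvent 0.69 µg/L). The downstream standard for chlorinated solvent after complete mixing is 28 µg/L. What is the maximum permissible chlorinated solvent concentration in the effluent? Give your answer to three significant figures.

301 µg/L

At the limit, (Qr·Cr + Qe·Cₑ)/(Qr + Qe) = 28:
Cₑ = (209000·28 − 190000·0.6900) / 19000 = 301.1 µg/L.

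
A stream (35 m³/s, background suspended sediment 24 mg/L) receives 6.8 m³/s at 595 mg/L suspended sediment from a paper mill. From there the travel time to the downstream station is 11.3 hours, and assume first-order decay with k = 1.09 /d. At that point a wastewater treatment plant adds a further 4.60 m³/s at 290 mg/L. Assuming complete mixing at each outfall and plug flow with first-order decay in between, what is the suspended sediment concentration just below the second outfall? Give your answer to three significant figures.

After mixing, C = (35.00·24.00 + 6.800·595.0) / 41.80 = 4886/41.80 = 116.9 mg/L; combined flow 41.80 m³/s.
Applying C = C₀e^(−kt): 116.9 × 0.5986 = 69.97 mg/L.
Second outfall: C = (41.80·69.97 + 4.600·290.0)/46.40 = 91.78 mg/L.

91.8 mg/L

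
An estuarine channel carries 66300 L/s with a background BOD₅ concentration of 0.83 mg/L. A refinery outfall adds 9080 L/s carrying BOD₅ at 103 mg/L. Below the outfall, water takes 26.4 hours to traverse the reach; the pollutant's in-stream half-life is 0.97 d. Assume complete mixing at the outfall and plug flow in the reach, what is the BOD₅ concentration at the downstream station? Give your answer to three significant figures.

5.99 mg/L

After mixing, C = (66300·0.8300 + 9080·103.0) / 75380 = 990300/75380 = 13.14 mg/L.
Half-life 0.97 d → k = ln 2 / 0.97 = 0.7146 d⁻¹.
After decay, C = 13.14 × e^(−kt) = 13.14 × 0.4556 = 5.986 mg/L.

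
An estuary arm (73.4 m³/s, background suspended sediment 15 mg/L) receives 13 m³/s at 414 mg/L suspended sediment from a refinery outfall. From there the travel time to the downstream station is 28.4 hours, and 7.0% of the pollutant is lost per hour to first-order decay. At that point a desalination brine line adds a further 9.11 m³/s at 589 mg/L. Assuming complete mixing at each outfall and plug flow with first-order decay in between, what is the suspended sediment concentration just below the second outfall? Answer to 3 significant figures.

Mass balance: C = (73.40·15.00 + 13.00·414.0) / 86.40 = 6483/86.40 = 75.03 mg/L; combined flow 86.40 m³/s.
7.0%/h lost → k = −ln(1 − 0.07) = 0.07257 h⁻¹.
Applying C = C₀e^(−kt): 75.03 × 0.1273 = 9.554 mg/L.
At the second outfall, C = (86.40·9.554 + 9.110·589.0) / (86.40 + 9.110) = 64.82 mg/L.

64.8 mg/L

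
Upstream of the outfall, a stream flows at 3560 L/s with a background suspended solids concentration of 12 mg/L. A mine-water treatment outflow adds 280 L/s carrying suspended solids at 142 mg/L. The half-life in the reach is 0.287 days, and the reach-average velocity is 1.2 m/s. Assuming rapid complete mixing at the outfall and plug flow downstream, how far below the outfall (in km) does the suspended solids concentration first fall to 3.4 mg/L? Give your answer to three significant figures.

After mixing, C = (3560·12.00 + 280.0·142.0) / 3840 = 82480/3840 = 21.48 mg/L.
Half-life 0.287 d → k = ln 2 / 0.287 = 2.415 d⁻¹.
Set 21.48·exp(−k·t) = 3.4 → t = ln(21.48/3.4)/k = 65940 s = 18.32 h.
Distance = v·t = 1.2·65940 = 79130 m = 79.13 km.

79.1 km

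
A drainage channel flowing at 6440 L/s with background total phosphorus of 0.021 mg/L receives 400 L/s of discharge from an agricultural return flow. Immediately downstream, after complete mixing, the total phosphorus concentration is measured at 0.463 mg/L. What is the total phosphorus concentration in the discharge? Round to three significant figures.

Mass balance: 6440·0.02100 + 400.0·Cₑ = 6840·0.4630
→ Cₑ = (6840·0.4630 − 6440·0.02100) / 400.0 = 7.579 mg/L.

7.58 mg/L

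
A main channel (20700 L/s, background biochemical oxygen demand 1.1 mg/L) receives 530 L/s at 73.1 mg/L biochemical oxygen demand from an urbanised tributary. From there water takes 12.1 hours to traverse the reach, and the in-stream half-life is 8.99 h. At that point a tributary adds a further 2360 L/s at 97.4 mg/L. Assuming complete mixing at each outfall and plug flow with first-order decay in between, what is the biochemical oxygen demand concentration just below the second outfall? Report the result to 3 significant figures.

Mixed concentration C = ΣQC/ΣQ = (20700·1.100 + 530.0·73.10) / 21230 = 61510/21230 = 2.897 mg/L; combined flow 21230 L/s.
Half-life 8.99 h → k = ln 2 / 8.99 = 0.07710 h⁻¹ = 1.850 d⁻¹.
First-order decay: C = 2.897·exp(−k·t) = 2.897·0.3934 = 1.140 mg/L.
Second outfall: C = (21230·1.140 + 2360·97.40)/23590 = 10.77 mg/L.

10.8 mg/L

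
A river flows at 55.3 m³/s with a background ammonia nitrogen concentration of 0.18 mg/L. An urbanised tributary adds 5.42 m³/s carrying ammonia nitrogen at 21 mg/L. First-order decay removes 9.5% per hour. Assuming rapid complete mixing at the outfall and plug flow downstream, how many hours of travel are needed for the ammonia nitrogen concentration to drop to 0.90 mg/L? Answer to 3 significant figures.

Conservation of mass: C = (55.30·0.1800 + 5.420·21.00) / 60.72 = 123.8/60.72 = 2.038 mg/L.
9.5%/h lost → k = −ln(1 − 0.095) = 0.09982 h⁻¹.
2.038·exp(−k·t) = 0.90 → t = ln(2.038/0.90)/k = 29480 s = 8.190 h.

8.19 h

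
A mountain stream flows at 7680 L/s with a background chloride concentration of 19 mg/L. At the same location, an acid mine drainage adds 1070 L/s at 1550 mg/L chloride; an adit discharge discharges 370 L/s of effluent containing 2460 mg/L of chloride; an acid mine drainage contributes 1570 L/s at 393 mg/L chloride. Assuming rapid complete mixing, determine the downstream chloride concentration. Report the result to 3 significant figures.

Flow-weighted average: C = (7680·19.00 + 1070·1550 + 370.0·2460 + 1570·393.0) / 10690 = 3332000/10690 = 311.7 mg/L.

312 mg/L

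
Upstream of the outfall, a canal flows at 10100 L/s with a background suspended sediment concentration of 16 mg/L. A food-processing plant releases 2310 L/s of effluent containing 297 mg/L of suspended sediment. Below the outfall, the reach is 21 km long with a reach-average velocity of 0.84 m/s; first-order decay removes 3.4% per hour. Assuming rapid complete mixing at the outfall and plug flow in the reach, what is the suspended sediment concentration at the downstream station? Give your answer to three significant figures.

Flow-weighted average: C = (10100·16.00 + 2310·297.0) / 12410 = 847700/12410 = 68.31 mg/L.
Travel time t = 21·1000 / 0.84 = 25000 s = 6.944 h.
3.4%/h lost → k = −ln(1 − 0.034) = 0.03459 h⁻¹.
Applying C = C₀e^(−kt): 68.31 × 0.7865 = 53.72 mg/L.

53.7 mg/L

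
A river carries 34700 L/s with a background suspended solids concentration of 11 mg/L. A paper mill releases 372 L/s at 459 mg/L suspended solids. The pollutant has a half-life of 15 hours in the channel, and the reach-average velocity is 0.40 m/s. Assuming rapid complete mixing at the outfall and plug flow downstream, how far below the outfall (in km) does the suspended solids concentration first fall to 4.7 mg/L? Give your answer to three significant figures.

Mixed concentration C = ΣQC/ΣQ = (34700·11.00 + 372.0·459.0) / 35070 = 552400/35070 = 15.75 mg/L.
Half-life 15 h → k = ln 2 / 15 = 0.04621 h⁻¹ = 1.109 d⁻¹.
Set 15.75·exp(−k·t) = 4.7 → t = ln(15.75/4.7)/k = 94220 s = 26.17 h.
Distance = v·t = 0.40·94220 = 37690 m = 37.69 km.

37.7 km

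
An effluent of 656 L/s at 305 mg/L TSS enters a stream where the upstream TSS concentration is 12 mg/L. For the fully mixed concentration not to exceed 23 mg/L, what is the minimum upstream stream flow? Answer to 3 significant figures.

16800 L/s

Set C_mix = 23: (Q·12.00 + 656.0·305.0) / (Q + 656.0) = 23
→ Q = 656.0·(305.0 − 23)/(23 − 12.00) = 16820 L/s.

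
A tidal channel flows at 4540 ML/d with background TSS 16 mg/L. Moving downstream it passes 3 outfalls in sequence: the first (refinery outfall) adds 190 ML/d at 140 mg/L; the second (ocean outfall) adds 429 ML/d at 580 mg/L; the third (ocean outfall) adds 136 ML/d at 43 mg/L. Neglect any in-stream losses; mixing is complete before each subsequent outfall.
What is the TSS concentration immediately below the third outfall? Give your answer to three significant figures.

Outfall 1: combined Q = 4730 ML/d; C = (4540·16.00 + 190.0·140.0)/4730 = 20.98 mg/L.
Outfall 2: combined Q = 5159 ML/d; C = (4730·20.98 + 429.0·580.0)/5159 = 67.47 mg/L.
Outfall 3: combined Q = 5295 ML/d; C = (5159·67.47 + 136.0·43.00)/5295 = 66.84 mg/L.

66.8 mg/L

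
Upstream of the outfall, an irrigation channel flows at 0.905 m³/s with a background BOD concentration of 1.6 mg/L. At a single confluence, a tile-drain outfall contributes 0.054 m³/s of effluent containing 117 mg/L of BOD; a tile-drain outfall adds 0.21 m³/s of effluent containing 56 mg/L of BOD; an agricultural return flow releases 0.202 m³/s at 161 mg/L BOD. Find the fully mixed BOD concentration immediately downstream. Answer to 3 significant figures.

38.0 mg/L

Conservation of mass: C = (0.9050·1.600 + 0.05400·117.0 + 0.2100·56.00 + 0.2020·161.0) / 1.371 = 52.05/1.371 = 37.96 mg/L.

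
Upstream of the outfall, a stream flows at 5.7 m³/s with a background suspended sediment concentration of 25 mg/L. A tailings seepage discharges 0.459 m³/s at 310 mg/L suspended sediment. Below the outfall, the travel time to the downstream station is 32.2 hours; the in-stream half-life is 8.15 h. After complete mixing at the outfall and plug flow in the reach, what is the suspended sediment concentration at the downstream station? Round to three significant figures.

2.99 mg/L

After mixing, C = (5.700·25.00 + 0.4590·310.0) / 6.159 = 284.8/6.159 = 46.24 mg/L.
Half-life 8.15 h → k = ln 2 / 8.15 = 0.08505 h⁻¹ = 2.041 d⁻¹.
First-order decay: C = 46.24·exp(−k·t) = 46.24·0.06466 = 2.990 mg/L.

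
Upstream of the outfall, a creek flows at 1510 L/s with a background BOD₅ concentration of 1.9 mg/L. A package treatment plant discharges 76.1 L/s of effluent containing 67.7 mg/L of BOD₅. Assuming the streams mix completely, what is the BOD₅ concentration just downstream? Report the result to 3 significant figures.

5.06 mg/L

Flow-weighted average: C = (1510·1.900 + 76.10·67.70) / 1586 = 8021/1586 = 5.057 mg/L.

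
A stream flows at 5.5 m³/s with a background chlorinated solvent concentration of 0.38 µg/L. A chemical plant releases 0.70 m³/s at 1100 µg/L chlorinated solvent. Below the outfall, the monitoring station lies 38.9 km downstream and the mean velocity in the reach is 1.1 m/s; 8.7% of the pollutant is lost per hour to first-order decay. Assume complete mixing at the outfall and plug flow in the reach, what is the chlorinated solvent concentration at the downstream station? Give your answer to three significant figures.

Flow-weighted average: C = (5.500·0.3800 + 0.7000·1100) / 6.200 = 772.1/6.200 = 124.5 µg/L.
Travel time t = 38.9·1000 / 1.1 = 35360 s = 9.823 h.
8.7%/h lost → k = −ln(1 − 0.087) = 0.09102 h⁻¹.
After decay, C = 124.5 × e^(−kt) = 124.5 × 0.4090 = 50.93 µg/L.

50.9 µg/L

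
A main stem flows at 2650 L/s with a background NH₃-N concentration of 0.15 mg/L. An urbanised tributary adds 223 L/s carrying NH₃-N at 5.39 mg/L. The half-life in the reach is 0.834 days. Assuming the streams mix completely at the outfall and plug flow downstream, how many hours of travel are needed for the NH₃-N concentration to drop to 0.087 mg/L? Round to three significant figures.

53.6 h

Conservation of mass: C = (2650·0.1500 + 223.0·5.390) / 2873 = 1599/2873 = 0.5567 mg/L.
Half-life 0.834 d → k = ln 2 / 0.834 = 0.8311 d⁻¹.
0.5567·exp(−k·t) = 0.087 → t = ln(0.5567/0.087)/k = 193000 s = 53.60 h.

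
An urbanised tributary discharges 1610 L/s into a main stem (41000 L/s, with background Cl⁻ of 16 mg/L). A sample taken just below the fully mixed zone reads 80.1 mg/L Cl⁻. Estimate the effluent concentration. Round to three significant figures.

1710 mg/L

Mass balance: 41000·16.00 + 1610·Cₑ = 42610·80.10
→ Cₑ = (42610·80.10 − 41000·16.00) / 1610 = 1712 mg/L.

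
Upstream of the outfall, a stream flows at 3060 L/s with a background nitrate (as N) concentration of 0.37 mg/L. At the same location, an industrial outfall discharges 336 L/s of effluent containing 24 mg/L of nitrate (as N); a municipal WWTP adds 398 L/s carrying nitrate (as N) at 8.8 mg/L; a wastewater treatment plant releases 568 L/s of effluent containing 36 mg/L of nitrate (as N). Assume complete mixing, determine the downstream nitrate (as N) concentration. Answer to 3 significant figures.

Flow-weighted average: C = (3060·0.3700 + 336.0·24.00 + 398.0·8.800 + 568.0·36.00) / 4362 = 33150/4362 = 7.599 mg/L.

7.60 mg/L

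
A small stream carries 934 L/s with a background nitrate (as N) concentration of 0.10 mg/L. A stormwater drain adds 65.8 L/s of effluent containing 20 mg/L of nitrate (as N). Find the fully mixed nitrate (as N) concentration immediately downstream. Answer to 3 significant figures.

Mass balance: C = (934.0·0.1000 + 65.80·20.00) / 999.8 = 1409/999.8 = 1.410 mg/L.

1.41 mg/L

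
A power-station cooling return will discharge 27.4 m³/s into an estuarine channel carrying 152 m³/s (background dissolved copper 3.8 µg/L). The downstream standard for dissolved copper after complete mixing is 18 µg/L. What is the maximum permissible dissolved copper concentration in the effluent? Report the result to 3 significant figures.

96.8 µg/L

At the limit, (Qr·Cr + Qe·Cₑ)/(Qr + Qe) = 18:
Cₑ = (179.4·18 − 152.0·3.800) / 27.40 = 96.77 µg/L.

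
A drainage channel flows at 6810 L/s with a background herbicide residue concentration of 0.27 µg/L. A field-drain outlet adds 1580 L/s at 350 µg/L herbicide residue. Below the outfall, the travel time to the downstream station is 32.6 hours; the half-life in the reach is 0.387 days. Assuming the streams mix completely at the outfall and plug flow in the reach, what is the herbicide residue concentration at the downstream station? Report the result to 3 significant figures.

5.81 µg/L

After mixing, C = (6810·0.2700 + 1580·350.0) / 8390 = 554800/8390 = 66.13 µg/L.
Half-life 0.387 d → k = ln 2 / 0.387 = 1.791 d⁻¹.
Decay over the reach: 66.13·exp(−kt) = 66.13·0.08778 = 5.805 µg/L.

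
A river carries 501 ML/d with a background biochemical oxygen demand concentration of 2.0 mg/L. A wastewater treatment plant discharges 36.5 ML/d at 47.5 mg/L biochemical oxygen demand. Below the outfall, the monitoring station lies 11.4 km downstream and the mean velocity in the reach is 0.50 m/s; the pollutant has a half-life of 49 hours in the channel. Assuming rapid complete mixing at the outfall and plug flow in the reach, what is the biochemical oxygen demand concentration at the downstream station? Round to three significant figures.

Conservation of mass: C = (501.0·2.000 + 36.50·47.50) / 537.5 = 2736/537.5 = 5.090 mg/L.
Travel time t = 11.4·1000 / 0.50 = 22800 s = 6.333 h.
Half-life 49 h → k = ln 2 / 49 = 0.01415 h⁻¹ = 0.3395 d⁻¹.
After decay, C = 5.090 × e^(−kt) = 5.090 × 0.9143 = 4.654 mg/L.

4.65 mg/L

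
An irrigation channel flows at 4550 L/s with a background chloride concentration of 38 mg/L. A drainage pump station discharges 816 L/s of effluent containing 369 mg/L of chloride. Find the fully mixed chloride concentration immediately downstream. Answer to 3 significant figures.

88.3 mg/L

Conservation of mass: C = (4550·38.00 + 816.0·369.0) / 5366 = 474000/5366 = 88.33 mg/L.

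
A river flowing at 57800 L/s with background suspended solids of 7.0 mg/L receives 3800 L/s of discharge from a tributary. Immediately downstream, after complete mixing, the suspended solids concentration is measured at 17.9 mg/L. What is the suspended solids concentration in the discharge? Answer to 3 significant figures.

Mass balance: 57800·7.000 + 3800·Cₑ = 61600·17.90
→ Cₑ = (61600·17.90 − 57800·7.000) / 3800 = 183.7 mg/L.

184 mg/L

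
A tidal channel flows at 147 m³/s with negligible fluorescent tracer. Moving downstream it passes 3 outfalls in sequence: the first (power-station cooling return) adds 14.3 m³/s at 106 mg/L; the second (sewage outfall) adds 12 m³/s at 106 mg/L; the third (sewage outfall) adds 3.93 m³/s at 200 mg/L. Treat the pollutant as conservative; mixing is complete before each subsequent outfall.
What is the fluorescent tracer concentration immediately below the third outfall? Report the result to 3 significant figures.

After outfall 1: Q = 147.0 + 14.30 = 161.3 m³/s; C = (147.0·0 + 14.30·106.0)/161.3 = 9.397 mg/L.
After outfall 2: Q = 161.3 + 12.00 = 173.3 m³/s; C = (161.3·9.397 + 12.00·106.0)/173.3 = 16.09 mg/L.
After outfall 3: Q = 173.3 + 3.930 = 177.2 m³/s; C = (173.3·16.09 + 3.930·200.0)/177.2 = 20.16 mg/L.

20.2 mg/L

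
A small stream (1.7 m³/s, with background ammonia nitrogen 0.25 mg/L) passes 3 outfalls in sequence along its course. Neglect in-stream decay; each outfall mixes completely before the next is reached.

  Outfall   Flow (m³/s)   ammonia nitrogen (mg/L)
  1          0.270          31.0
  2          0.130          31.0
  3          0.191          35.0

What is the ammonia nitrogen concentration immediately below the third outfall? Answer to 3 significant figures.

8.52 mg/L

Below outfall 1: Q → 1.970 m³/s, C = (1.700·0.2500 + 0.2700·31.00)/1.970 = 4.464 mg/L.
Below outfall 2: Q → 2.100 m³/s, C = (1.970·4.464 + 0.1300·31.00)/2.100 = 6.107 mg/L.
Below outfall 3: Q → 2.291 m³/s, C = (2.100·6.107 + 0.1910·35.00)/2.291 = 8.516 mg/L.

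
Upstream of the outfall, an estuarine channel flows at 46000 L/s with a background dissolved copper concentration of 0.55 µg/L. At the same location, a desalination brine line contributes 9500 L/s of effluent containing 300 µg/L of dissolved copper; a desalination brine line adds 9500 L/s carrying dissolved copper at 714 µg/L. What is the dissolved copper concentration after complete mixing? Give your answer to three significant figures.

149 µg/L

Flow-weighted average: C = (46000·0.5500 + 9500·300.0 + 9500·714.0) / 65000 = 9658000/65000 = 148.6 µg/L.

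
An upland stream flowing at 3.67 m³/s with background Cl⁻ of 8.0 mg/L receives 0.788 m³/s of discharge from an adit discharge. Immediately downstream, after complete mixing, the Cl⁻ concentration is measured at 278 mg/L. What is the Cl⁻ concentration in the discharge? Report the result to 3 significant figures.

1540 mg/L

Mass balance: 3.670·8.000 + 0.7880·Cₑ = 4.458·278.0
→ Cₑ = (4.458·278.0 − 3.670·8.000) / 0.7880 = 1535 mg/L.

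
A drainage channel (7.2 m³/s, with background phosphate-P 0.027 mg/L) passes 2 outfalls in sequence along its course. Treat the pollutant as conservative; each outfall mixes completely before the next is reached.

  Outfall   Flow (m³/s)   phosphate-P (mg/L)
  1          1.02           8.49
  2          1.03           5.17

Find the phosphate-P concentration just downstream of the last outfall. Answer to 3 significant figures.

Outfall 1: combined Q = 8.220 m³/s; C = (7.200·0.02700 + 1.020·8.490)/8.220 = 1.077 mg/L.
Outfall 2: combined Q = 9.250 m³/s; C = (8.220·1.077 + 1.030·5.170)/9.250 = 1.533 mg/L.

1.53 mg/L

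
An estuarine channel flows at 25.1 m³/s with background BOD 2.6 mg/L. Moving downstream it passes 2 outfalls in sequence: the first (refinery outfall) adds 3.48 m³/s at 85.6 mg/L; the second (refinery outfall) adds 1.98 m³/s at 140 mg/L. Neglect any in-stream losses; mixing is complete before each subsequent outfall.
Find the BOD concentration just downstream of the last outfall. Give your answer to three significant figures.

21.0 mg/L

After outfall 1: Q = 25.10 + 3.480 = 28.58 m³/s; C = (25.10·2.600 + 3.480·85.60)/28.58 = 12.71 mg/L.
After outfall 2: Q = 28.58 + 1.980 = 30.56 m³/s; C = (28.58·12.71 + 1.980·140.0)/30.56 = 20.95 mg/L.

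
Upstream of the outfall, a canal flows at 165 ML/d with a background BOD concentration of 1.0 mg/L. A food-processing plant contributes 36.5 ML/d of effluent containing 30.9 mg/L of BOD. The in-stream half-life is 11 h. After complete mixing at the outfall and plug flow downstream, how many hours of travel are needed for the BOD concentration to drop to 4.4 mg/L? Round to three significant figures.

Flow-weighted average: C = (165.0·1.000 + 36.50·30.90) / 201.5 = 1293/201.5 = 6.416 mg/L.
Half-life 11 h → k = ln 2 / 11 = 0.06301 h⁻¹ = 1.512 d⁻¹.
6.416·exp(−k·t) = 4.4 → t = ln(6.416/4.4)/k = 21550 s = 5.986 h.

5.99 h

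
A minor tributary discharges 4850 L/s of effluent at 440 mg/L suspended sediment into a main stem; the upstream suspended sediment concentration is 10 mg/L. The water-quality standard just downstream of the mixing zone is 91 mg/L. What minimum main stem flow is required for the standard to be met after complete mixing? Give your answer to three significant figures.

20900 L/s

Set C_mix = 91: (Q·10.00 + 4850·440.0) / (Q + 4850) = 91
→ Q = 4850·(440.0 − 91)/(91 − 10.00) = 20900 L/s.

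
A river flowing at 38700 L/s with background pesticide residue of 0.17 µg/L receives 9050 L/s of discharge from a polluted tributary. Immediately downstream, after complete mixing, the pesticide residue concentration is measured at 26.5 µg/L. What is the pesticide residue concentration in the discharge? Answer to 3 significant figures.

139 µg/L

Mass balance: 38700·0.1700 + 9050·Cₑ = 47750·26.50
→ Cₑ = (47750·26.50 − 38700·0.1700) / 9050 = 139.1 µg/L.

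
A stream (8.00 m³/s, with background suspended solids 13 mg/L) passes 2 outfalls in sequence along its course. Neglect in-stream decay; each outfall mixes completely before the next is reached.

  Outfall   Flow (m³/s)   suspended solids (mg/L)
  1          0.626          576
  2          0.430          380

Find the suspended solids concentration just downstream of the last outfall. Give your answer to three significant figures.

After outfall 1: Q = 8.000 + 0.6260 = 8.626 m³/s; C = (8.000·13.00 + 0.6260·576.0)/8.626 = 53.86 mg/L.
After outfall 2: Q = 8.626 + 0.4300 = 9.056 m³/s; C = (8.626·53.86 + 0.4300·380.0)/9.056 = 69.34 mg/L.

69.3 mg/L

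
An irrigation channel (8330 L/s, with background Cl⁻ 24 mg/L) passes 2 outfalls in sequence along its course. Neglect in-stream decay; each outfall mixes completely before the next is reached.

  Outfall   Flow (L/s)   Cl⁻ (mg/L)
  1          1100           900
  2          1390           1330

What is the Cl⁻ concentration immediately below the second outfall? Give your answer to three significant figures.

281 mg/L

Outfall 1: combined Q = 9430 L/s; C = (8330·24.00 + 1100·900.0)/9430 = 126.2 mg/L.
Outfall 2: combined Q = 10820 L/s; C = (9430·126.2 + 1390·1330)/10820 = 280.8 mg/L.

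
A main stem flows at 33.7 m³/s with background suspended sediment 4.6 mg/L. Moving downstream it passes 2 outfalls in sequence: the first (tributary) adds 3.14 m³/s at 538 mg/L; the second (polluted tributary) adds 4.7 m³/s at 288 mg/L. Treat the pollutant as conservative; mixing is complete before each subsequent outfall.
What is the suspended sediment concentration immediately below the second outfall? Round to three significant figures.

77.0 mg/L

Outfall 1: combined Q = 36.84 m³/s; C = (33.70·4.600 + 3.140·538.0)/36.84 = 50.06 mg/L.
Outfall 2: combined Q = 41.54 m³/s; C = (36.84·50.06 + 4.700·288.0)/41.54 = 76.98 mg/L.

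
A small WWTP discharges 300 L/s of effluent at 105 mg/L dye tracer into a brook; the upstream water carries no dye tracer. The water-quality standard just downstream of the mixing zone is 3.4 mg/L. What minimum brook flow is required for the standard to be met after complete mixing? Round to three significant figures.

8960 L/s

Set C_mix = 3.4: (Q·0 + 300.0·105.0) / (Q + 300.0) = 3.4
→ Q = 300.0·(105.0 − 3.4)/(3.4 − 0) = 8965 L/s.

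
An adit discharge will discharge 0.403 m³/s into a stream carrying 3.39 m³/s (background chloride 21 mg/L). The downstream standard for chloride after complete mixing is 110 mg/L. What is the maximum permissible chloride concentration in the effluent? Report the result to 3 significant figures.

859 mg/L

At the limit, (Qr·Cr + Qe·Cₑ)/(Qr + Qe) = 110:
Cₑ = (3.793·110 − 3.390·21.00) / 0.4030 = 858.7 mg/L.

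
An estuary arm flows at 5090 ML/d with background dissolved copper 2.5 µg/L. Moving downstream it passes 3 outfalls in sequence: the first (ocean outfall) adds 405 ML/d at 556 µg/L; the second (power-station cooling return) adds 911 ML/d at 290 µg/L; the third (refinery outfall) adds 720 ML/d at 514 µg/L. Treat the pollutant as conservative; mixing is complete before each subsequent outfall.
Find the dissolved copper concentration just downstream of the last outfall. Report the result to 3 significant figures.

122 µg/L

Outfall 1: combined Q = 5495 ML/d; C = (5090·2.500 + 405.0·556.0)/5495 = 43.29 µg/L.
Outfall 2: combined Q = 6406 ML/d; C = (5495·43.29 + 911.0·290.0)/6406 = 78.38 µg/L.
Outfall 3: combined Q = 7126 ML/d; C = (6406·78.38 + 720.0·514.0)/7126 = 122.4 µg/L.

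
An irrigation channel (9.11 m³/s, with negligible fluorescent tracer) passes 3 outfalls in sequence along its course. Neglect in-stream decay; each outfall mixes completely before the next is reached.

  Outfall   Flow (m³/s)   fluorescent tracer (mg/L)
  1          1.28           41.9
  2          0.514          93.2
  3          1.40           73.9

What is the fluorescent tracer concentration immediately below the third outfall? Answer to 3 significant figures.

Below outfall 1: Q → 10.39 m³/s, C = (9.110·0 + 1.280·41.90)/10.39 = 5.162 mg/L.
Below outfall 2: Q → 10.90 m³/s, C = (10.39·5.162 + 0.5140·93.20)/10.90 = 9.312 mg/L.
Below outfall 3: Q → 12.30 m³/s, C = (10.90·9.312 + 1.400·73.90)/12.30 = 16.66 mg/L.

16.7 mg/L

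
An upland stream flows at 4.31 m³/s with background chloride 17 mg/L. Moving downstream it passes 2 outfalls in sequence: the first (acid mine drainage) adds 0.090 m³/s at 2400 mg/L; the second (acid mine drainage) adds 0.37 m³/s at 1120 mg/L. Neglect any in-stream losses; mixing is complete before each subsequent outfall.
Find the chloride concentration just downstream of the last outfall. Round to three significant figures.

Below outfall 1: Q → 4.400 m³/s, C = (4.310·17.00 + 0.09000·2400)/4.400 = 65.74 mg/L.
Below outfall 2: Q → 4.770 m³/s, C = (4.400·65.74 + 0.3700·1120)/4.770 = 147.5 mg/L.

148 mg/L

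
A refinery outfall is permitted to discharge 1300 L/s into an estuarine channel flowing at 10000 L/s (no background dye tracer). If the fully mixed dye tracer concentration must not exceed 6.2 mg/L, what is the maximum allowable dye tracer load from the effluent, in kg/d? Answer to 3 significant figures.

Mass balance at the limit: 10000·0 + 1300·Cₑ = 11300·6.2 → Cₑ = 53.89 mg/L.
1300 L/s = 1.300 m³/s. Load = 1.300 m³/s × 53.89 g/m³ × 86 400 s/d = 6053 kg/d.

6050 kg/d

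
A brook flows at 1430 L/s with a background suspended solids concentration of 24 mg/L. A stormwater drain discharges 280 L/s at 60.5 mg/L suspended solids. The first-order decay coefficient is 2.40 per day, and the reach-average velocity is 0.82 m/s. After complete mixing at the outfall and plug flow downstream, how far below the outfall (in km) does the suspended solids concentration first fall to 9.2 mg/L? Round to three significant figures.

Mass balance: C = (1430·24.00 + 280.0·60.50) / 1710 = 51260/1710 = 29.98 mg/L.
Set 29.98·exp(−k·t) = 9.2 → t = ln(29.98/9.2)/k = 42520 s = 11.81 h.
Distance = v·t = 0.82·42520 = 34870 m = 34.87 km.

34.9 km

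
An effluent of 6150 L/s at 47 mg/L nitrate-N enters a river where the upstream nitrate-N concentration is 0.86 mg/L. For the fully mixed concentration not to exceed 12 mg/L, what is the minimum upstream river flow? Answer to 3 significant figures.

Set C_mix = 12: (Q·0.8600 + 6150·47.00) / (Q + 6150) = 12
→ Q = 6150·(47.00 − 12)/(12 − 0.8600) = 19320 L/s.

19300 L/s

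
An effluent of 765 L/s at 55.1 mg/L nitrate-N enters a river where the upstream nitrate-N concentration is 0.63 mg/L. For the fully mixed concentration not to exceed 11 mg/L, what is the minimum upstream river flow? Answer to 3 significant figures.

Set C_mix = 11: (Q·0.6300 + 765.0·55.10) / (Q + 765.0) = 11
→ Q = 765.0·(55.10 − 11)/(11 − 0.6300) = 3253 L/s.

3250 L/s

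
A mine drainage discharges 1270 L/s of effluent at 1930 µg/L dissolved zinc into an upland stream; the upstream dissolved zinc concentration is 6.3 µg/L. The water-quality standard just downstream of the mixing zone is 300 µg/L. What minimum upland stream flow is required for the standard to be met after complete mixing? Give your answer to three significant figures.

7050 L/s

Set C_mix = 300: (Q·6.300 + 1270·1930) / (Q + 1270) = 300
→ Q = 1270·(1930 − 300)/(300 − 6.300) = 7048 L/s.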